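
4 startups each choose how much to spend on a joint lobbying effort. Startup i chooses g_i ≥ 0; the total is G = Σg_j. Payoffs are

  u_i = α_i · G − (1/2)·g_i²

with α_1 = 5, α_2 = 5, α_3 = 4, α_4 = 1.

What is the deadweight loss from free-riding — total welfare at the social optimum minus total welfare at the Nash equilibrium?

258.5

Startup i's FOC: ∂u_i/∂g_i = α_i − g_i = 0, so g_i* = α_i.
NE contributions = (5, 5, 4, 1); G = 15.
W^NE = (Σα)·G − ½Σα_i² = 15² − ½·67 = 191.5.
Planner sets g_i = Σα_j = 15 for every i, so G^SO = 4·15 = 60.
W^SO = (Σα)·G^SO − ½·4·(Σα)² = (4/2)·15² = 450.
Deadweight loss = W^SO − W^NE = 258.5.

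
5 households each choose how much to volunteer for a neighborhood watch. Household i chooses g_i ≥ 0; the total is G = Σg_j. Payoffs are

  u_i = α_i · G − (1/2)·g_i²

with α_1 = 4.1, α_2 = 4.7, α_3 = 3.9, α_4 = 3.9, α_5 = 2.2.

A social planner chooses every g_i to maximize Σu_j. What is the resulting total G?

94

Planner FOC: ∂(Σu_j)/∂g_i = (Σα_j) − g_i = 0, so g_i^SO = Σα_j = 18.8 for every i; G^SO = 94.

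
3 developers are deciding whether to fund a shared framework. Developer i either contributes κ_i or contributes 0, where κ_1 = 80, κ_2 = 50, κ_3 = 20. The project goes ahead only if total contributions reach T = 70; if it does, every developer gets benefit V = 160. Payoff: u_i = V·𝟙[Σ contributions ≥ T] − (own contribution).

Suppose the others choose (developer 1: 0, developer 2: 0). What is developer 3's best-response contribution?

Others' total = 0. Even contributing 20 gives 20 < 70: no benefit either way.
Best response: 0.

0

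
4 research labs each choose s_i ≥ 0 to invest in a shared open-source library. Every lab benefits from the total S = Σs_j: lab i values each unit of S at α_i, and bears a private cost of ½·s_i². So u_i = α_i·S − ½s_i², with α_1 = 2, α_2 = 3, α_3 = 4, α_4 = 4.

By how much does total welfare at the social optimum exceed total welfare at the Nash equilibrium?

191.5

Lab i's FOC: ∂u_i/∂s_i = α_i − s_i = 0, so s_i* = α_i.
NE contributions = (2, 3, 4, 4); S = 13.
W^NE = (Σα)·S − ½Σα_i² = 13² − ½·45 = 146.5.
Planner sets s_i = Σα_j = 13 for every i, so S^SO = 4·13 = 52.
W^SO = (Σα)·S^SO − ½·4·(Σα)² = (4/2)·13² = 338.
Deadweight loss = W^SO − W^NE = 191.5.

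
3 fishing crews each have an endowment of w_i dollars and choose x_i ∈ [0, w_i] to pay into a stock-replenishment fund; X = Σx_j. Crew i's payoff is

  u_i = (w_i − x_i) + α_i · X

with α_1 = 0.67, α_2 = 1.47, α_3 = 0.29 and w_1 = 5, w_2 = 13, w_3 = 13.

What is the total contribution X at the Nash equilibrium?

∂u_i/∂x_i = α_i − 1, so crew i contributes w_i if α_i > 1, else 0.
α_i > 1 for i ∈ {2}; NE contributions (0, 13, 0), X = 13.

13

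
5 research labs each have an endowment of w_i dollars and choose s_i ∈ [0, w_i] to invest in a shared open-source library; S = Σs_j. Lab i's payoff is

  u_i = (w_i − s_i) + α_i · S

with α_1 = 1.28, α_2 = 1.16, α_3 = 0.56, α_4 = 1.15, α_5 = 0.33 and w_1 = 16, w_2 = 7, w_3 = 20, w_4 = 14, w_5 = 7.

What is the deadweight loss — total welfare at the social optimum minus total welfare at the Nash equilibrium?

∂u_i/∂s_i = α_i − 1, so lab i contributes w_i if α_i > 1, else 0.
α_i > 1 for i ∈ {1, 2, 4}; NE contributions (16, 7, 0, 14, 0), S = 37.
W^NE = Σw_i − S^NE + (Σα_i)·S^NE = 64 + 3.48·37 = 192.76.
Planner: ∂(Σu_j)/∂s_i = Σα_j − 1 = 3.48 > 0, so everyone contributes w_i; S^SO = 64, W^SO = 64 + 3.48·64 = 286.72.
Deadweight loss = 93.96.

93.96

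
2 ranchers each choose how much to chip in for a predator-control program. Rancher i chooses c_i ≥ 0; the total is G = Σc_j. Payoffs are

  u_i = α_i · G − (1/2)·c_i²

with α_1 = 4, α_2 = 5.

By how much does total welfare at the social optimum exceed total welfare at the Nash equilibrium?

Rancher i's FOC: ∂u_i/∂c_i = α_i − c_i = 0, so c_i* = α_i.
NE contributions = (4, 5); G = 9.
W^NE = (Σα)·G − ½Σα_i² = 9² − ½·41 = 60.5.
Planner sets c_i = Σα_j = 9 for every i, so G^SO = 2·9 = 18.
W^SO = (Σα)·G^SO − ½·2·(Σα)² = (2/2)·9² = 81.
Deadweight loss = W^SO − W^NE = 20.5.

20.5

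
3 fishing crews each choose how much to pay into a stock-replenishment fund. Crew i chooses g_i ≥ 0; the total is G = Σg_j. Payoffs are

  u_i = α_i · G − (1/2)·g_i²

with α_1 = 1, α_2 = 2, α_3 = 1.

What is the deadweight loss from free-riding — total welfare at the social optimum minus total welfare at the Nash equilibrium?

Crew i's FOC: ∂u_i/∂g_i = α_i − g_i = 0, so g_i* = α_i.
NE contributions = (1, 2, 1); G = 4.
W^NE = (Σα)·G − ½Σα_i² = 4² − ½·6 = 13.
Planner sets g_i = Σα_j = 4 for every i, so G^SO = 3·4 = 12.
W^SO = (Σα)·G^SO − ½·3·(Σα)² = (3/2)·4² = 24.
Deadweight loss = W^SO − W^NE = 11.

11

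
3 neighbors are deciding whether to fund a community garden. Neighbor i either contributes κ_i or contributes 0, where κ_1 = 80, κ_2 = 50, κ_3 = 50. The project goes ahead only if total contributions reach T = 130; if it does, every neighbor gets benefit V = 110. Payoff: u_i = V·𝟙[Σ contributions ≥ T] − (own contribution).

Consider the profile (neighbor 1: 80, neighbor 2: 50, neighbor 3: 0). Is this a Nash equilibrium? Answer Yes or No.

Total = 130 ≥ 130: provided.
Neighbor 1 (pledges 80, payoff 30): dropping to 0 → total 50, payoff 0. No gain.
Neighbor 2 (pledges 50, payoff 60): dropping to 0 → total 80, payoff 0. No gain.
Neighbor 3 (pledges 0, payoff 110): pledging 50 → total 180, payoff 60. No gain.

Yes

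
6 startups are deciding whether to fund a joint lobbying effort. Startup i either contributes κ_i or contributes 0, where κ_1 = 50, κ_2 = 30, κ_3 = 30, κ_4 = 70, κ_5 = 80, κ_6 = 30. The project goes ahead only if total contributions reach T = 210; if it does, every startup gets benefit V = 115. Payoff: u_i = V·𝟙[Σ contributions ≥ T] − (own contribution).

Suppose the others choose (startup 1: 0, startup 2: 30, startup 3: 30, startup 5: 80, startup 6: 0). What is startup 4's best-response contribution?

70

Others' total = 140. Contributing 70 brings total to 210 ≥ 210: gain V − κ_4 = 45.
Best response: 70.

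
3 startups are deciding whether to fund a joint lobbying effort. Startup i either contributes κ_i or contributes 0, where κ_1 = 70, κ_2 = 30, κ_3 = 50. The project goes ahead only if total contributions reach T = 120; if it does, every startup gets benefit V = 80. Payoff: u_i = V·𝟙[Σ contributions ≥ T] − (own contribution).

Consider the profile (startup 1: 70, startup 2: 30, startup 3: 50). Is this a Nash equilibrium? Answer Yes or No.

No

Total = 150 ≥ 120: provided.
Startup 1 (pledges 70, payoff 10): dropping to 0 → total 80, payoff 0. No gain.
Startup 2 (pledges 30, payoff 50): dropping to 0 → total 120, payoff 80. Profitable deviation.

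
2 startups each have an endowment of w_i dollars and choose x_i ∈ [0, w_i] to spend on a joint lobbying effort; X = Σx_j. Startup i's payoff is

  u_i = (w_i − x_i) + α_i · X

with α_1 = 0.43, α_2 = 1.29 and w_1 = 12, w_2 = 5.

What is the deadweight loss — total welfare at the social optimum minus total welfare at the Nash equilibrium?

8.64

∂u_i/∂x_i = α_i − 1, so startup i contributes w_i if α_i > 1, else 0.
α_i > 1 for i ∈ {2}; NE contributions (0, 5), X = 5.
W^NE = Σw_i − X^NE + (Σα_i)·X^NE = 17 + 0.72·5 = 20.6.
Planner: ∂(Σu_j)/∂x_i = Σα_j − 1 = 0.72 > 0, so everyone contributes w_i; X^SO = 17, W^SO = 17 + 0.72·17 = 29.24.
Deadweight loss = 8.64.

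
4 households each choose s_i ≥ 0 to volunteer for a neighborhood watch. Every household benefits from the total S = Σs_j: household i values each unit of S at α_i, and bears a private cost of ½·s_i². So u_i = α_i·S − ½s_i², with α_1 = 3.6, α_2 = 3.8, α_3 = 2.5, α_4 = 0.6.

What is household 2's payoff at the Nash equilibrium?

Household i's FOC: ∂u_i/∂s_i = α_i − s_i = 0, so s_i* = α_i.
NE contributions = (3.6, 3.8, 2.5, 0.6); S = 10.5.
u_2 = α_2·S − ½·(s_2)² = 3.8·10.5 − ½·3.8² = 32.68.

32.68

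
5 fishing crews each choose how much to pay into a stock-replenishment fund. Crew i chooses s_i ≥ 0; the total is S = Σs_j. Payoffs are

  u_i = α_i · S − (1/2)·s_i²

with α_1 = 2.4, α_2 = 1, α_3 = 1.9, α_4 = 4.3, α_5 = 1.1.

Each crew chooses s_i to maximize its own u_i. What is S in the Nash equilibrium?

10.7

Crew i's FOC: ∂u_i/∂s_i = α_i − s_i = 0, so s_i* = α_i.
NE contributions = (2.4, 1, 1.9, 4.3, 1.1); S = 10.7.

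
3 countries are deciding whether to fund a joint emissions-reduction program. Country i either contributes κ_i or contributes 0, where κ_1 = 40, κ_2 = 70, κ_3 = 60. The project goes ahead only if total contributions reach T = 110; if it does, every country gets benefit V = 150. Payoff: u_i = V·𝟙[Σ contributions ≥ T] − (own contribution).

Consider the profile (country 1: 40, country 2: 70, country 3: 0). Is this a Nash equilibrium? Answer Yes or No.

Yes

Total = 110 ≥ 110: provided.
Country 1 (pledges 40, payoff 110): dropping to 0 → total 70, payoff 0. No gain.
Country 2 (pledges 70, payoff 80): dropping to 0 → total 40, payoff 0. No gain.
Country 3 (pledges 0, payoff 150): pledging 60 → total 170, payoff 90. No gain.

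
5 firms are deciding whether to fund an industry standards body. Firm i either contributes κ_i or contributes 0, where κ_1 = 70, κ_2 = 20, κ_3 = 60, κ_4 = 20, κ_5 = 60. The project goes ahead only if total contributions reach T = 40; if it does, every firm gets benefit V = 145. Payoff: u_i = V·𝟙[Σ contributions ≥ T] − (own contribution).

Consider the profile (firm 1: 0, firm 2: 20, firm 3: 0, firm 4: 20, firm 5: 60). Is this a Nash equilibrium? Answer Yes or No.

No

Total = 100 ≥ 40: provided.
Firm 1 (pledges 0, payoff 145): pledging 70 → total 170, payoff 75. No gain.
Firm 2 (pledges 20, payoff 125): dropping to 0 → total 80, payoff 145. Profitable deviation.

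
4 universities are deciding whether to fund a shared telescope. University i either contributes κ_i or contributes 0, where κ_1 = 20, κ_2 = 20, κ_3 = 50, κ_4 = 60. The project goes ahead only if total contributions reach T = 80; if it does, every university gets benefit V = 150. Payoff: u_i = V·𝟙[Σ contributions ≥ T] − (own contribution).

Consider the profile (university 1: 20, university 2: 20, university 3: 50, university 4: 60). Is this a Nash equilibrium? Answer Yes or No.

Total = 150 ≥ 80: provided.
University 1 (pledges 20, payoff 130): dropping to 0 → total 130, payoff 150. Profitable deviation.

No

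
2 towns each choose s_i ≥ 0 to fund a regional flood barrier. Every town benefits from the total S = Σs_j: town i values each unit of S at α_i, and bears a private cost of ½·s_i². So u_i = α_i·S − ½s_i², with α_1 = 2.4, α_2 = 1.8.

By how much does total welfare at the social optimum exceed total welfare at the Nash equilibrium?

Town i's FOC: ∂u_i/∂s_i = α_i − s_i = 0, so s_i* = α_i.
NE contributions = (2.4, 1.8); S = 4.2.
W^NE = (Σα)·S − ½Σα_i² = 4.2² − ½·9 = 13.14.
Planner sets s_i = Σα_j = 4.2 for every i, so S^SO = 2·4.2 = 8.4.
W^SO = (Σα)·S^SO − ½·2·(Σα)² = (2/2)·4.2² = 17.64.
Deadweight loss = W^SO − W^NE = 4.5.

4.5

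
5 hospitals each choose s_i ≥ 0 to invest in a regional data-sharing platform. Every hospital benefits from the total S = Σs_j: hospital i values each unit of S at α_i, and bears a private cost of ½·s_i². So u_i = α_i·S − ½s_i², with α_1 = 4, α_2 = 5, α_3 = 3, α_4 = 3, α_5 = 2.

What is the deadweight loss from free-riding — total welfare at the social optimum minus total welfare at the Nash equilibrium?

Hospital i's FOC: ∂u_i/∂s_i = α_i − s_i = 0, so s_i* = α_i.
NE contributions = (4, 5, 3, 3, 2); S = 17.
W^NE = (Σα)·S − ½Σα_i² = 17² − ½·63 = 257.5.
Planner sets s_i = Σα_j = 17 for every i, so S^SO = 5·17 = 85.
W^SO = (Σα)·S^SO − ½·5·(Σα)² = (5/2)·17² = 722.5.
Deadweight loss = W^SO − W^NE = 465.

465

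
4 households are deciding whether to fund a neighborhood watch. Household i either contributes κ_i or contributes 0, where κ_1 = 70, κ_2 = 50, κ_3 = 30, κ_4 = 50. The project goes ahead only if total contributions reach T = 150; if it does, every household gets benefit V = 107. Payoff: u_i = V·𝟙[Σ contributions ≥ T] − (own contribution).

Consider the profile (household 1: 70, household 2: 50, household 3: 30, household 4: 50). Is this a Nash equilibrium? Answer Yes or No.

Total = 200 ≥ 150: provided.
Household 1 (pledges 70, payoff 37): dropping to 0 → total 130, payoff 0. No gain.
Household 2 (pledges 50, payoff 57): dropping to 0 → total 150, payoff 107. Profitable deviation.

No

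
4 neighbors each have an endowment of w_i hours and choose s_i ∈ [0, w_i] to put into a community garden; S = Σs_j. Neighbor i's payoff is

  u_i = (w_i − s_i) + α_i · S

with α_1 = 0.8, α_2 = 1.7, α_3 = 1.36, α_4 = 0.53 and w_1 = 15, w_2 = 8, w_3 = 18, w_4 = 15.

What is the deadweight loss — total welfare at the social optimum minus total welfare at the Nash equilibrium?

101.7

∂u_i/∂s_i = α_i − 1, so neighbor i contributes w_i if α_i > 1, else 0.
α_i > 1 for i ∈ {2, 3}; NE contributions (0, 8, 18, 0), S = 26.
W^NE = Σw_i − S^NE + (Σα_i)·S^NE = 56 + 3.39·26 = 144.14.
Planner: ∂(Σu_j)/∂s_i = Σα_j − 1 = 3.39 > 0, so everyone contributes w_i; S^SO = 56, W^SO = 56 + 3.39·56 = 245.84.
Deadweight loss = 101.7.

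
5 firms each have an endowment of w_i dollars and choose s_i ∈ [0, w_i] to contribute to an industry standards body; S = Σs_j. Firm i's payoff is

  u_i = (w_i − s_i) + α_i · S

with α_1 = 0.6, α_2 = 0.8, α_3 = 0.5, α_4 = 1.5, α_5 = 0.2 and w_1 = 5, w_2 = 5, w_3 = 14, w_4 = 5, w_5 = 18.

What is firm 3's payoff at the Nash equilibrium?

∂u_i/∂s_i = α_i − 1, so firm i contributes w_i if α_i > 1, else 0.
α_i > 1 for i ∈ {4}; NE contributions (0, 0, 0, 5, 0), S = 5.
u_3 = (14 − 0) + 0.5·5 = 16.5.

16.5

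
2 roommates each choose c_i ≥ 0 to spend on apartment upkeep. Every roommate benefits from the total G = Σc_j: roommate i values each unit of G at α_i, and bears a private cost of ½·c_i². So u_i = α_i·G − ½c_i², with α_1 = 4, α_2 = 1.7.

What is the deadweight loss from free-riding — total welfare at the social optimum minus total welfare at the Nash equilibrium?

Roommate i's FOC: ∂u_i/∂c_i = α_i − c_i = 0, so c_i* = α_i.
NE contributions = (4, 1.7); G = 5.7.
W^NE = (Σα)·G − ½Σα_i² = 5.7² − ½·18.89 = 23.045.
Planner sets c_i = Σα_j = 5.7 for every i, so G^SO = 2·5.7 = 11.4.
W^SO = (Σα)·G^SO − ½·2·(Σα)² = (2/2)·5.7² = 32.49.
Deadweight loss = W^SO − W^NE = 9.445.

9.445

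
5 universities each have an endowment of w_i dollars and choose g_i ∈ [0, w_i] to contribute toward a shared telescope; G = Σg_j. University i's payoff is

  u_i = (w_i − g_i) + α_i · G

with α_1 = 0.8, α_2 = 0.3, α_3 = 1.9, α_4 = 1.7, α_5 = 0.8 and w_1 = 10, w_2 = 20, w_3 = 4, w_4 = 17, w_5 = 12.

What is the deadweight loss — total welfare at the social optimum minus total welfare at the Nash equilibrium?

189

∂u_i/∂g_i = α_i − 1, so university i contributes w_i if α_i > 1, else 0.
α_i > 1 for i ∈ {3, 4}; NE contributions (0, 0, 4, 17, 0), G = 21.
W^NE = Σw_i − G^NE + (Σα_i)·G^NE = 63 + 4.5·21 = 157.5.
Planner: ∂(Σu_j)/∂g_i = Σα_j − 1 = 4.5 > 0, so everyone contributes w_i; G^SO = 63, W^SO = 63 + 4.5·63 = 346.5.
Deadweight loss = 189.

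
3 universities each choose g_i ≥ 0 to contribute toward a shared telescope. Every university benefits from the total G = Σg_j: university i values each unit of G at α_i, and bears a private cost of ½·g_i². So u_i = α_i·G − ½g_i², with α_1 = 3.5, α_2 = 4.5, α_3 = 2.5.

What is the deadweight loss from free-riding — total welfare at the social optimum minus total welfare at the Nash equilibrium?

74.5

University i's FOC: ∂u_i/∂g_i = α_i − g_i = 0, so g_i* = α_i.
NE contributions = (3.5, 4.5, 2.5); G = 10.5.
W^NE = (Σα)·G − ½Σα_i² = 10.5² − ½·38.75 = 90.875.
Planner sets g_i = Σα_j = 10.5 for every i, so G^SO = 3·10.5 = 31.5.
W^SO = (Σα)·G^SO − ½·3·(Σα)² = (3/2)·10.5² = 165.375.
Deadweight loss = W^SO − W^NE = 74.5.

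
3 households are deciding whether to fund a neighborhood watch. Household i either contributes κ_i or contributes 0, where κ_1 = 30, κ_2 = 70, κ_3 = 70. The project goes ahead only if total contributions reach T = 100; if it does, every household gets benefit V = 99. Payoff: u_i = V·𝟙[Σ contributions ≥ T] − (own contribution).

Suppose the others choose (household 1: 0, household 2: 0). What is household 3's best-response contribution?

0

Others' total = 0. Even contributing 70 gives 70 < 100: no benefit either way.
Best response: 0.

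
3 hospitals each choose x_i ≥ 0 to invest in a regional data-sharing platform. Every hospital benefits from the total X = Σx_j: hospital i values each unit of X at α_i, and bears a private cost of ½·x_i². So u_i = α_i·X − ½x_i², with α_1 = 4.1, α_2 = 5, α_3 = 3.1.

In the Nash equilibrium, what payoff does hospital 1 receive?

41.615

Hospital i's FOC: ∂u_i/∂x_i = α_i − x_i = 0, so x_i* = α_i.
NE contributions = (4.1, 5, 3.1); X = 12.2.
u_1 = α_1·X − ½·(x_1)² = 4.1·12.2 − ½·4.1² = 41.615.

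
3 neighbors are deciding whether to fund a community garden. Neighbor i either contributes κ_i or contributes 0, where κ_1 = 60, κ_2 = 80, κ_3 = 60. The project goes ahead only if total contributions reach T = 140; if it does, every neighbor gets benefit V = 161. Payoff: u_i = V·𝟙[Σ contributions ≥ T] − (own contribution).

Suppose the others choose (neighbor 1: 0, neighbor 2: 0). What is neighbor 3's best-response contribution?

Others' total = 0. Even contributing 60 gives 60 < 140: no benefit either way.
Best response: 0.

0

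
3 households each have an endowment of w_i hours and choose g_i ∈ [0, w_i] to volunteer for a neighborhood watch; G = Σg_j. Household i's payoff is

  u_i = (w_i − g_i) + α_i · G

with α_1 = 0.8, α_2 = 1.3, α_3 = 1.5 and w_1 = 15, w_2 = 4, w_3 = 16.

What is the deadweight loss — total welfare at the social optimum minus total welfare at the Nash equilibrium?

39

∂u_i/∂g_i = α_i − 1, so household i contributes w_i if α_i > 1, else 0.
α_i > 1 for i ∈ {2, 3}; NE contributions (0, 4, 16), G = 20.
W^NE = Σw_i − G^NE + (Σα_i)·G^NE = 35 + 2.6·20 = 87.
Planner: ∂(Σu_j)/∂g_i = Σα_j − 1 = 2.6 > 0, so everyone contributes w_i; G^SO = 35, W^SO = 35 + 2.6·35 = 126.
Deadweight loss = 39.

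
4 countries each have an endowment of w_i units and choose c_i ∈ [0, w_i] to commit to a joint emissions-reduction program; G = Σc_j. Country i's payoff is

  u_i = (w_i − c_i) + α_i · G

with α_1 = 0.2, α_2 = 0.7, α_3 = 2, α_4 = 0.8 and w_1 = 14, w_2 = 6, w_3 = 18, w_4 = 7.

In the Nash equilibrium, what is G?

18

∂u_i/∂c_i = α_i − 1, so country i contributes w_i if α_i > 1, else 0.
α_i > 1 for i ∈ {3}; NE contributions (0, 0, 18, 0), G = 18.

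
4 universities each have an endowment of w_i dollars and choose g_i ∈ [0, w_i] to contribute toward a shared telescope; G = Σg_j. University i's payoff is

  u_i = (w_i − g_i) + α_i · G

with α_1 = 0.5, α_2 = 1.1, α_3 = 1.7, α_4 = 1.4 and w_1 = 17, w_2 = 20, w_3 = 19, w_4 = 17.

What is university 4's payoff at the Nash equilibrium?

78.4

∂u_i/∂g_i = α_i − 1, so university i contributes w_i if α_i > 1, else 0.
α_i > 1 for i ∈ {2, 3, 4}; NE contributions (0, 20, 19, 17), G = 56.
u_4 = (17 − 17) + 1.4·56 = 78.4.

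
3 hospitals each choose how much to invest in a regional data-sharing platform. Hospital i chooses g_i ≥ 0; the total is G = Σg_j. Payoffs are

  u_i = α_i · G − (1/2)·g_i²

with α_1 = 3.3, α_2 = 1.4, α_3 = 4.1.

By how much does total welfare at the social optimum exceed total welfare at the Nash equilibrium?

Hospital i's FOC: ∂u_i/∂g_i = α_i − g_i = 0, so g_i* = α_i.
NE contributions = (3.3, 1.4, 4.1); G = 8.8.
W^NE = (Σα)·G − ½Σα_i² = 8.8² − ½·29.66 = 62.61.
Planner sets g_i = Σα_j = 8.8 for every i, so G^SO = 3·8.8 = 26.4.
W^SO = (Σα)·G^SO − ½·3·(Σα)² = (3/2)·8.8² = 116.16.
Deadweight loss = W^SO − W^NE = 53.55.

53.55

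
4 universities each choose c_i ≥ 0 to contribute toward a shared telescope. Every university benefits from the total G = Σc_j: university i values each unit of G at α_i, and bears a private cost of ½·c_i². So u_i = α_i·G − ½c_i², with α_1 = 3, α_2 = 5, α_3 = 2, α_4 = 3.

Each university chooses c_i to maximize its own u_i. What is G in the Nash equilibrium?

University i's FOC: ∂u_i/∂c_i = α_i − c_i = 0, so c_i* = α_i.
NE contributions = (3, 5, 2, 3); G = 13.

13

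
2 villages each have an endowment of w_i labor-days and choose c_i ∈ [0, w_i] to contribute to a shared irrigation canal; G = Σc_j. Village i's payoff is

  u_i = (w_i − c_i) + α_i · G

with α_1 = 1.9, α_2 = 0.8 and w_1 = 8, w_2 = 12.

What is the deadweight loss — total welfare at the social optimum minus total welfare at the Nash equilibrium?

∂u_i/∂c_i = α_i − 1, so village i contributes w_i if α_i > 1, else 0.
α_i > 1 for i ∈ {1}; NE contributions (8, 0), G = 8.
W^NE = Σw_i − G^NE + (Σα_i)·G^NE = 20 + 1.7·8 = 33.6.
Planner: ∂(Σu_j)/∂c_i = Σα_j − 1 = 1.7 > 0, so everyone contributes w_i; G^SO = 20, W^SO = 20 + 1.7·20 = 54.
Deadweight loss = 20.4.

20.4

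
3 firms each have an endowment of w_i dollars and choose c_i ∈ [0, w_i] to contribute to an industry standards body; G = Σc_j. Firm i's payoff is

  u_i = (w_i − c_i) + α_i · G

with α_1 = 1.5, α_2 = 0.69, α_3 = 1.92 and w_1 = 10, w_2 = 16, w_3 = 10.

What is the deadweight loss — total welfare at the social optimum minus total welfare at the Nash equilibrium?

49.76

∂u_i/∂c_i = α_i − 1, so firm i contributes w_i if α_i > 1, else 0.
α_i > 1 for i ∈ {1, 3}; NE contributions (10, 0, 10), G = 20.
W^NE = Σw_i − G^NE + (Σα_i)·G^NE = 36 + 3.11·20 = 98.2.
Planner: ∂(Σu_j)/∂c_i = Σα_j − 1 = 3.11 > 0, so everyone contributes w_i; G^SO = 36, W^SO = 36 + 3.11·36 = 147.96.
Deadweight loss = 49.76.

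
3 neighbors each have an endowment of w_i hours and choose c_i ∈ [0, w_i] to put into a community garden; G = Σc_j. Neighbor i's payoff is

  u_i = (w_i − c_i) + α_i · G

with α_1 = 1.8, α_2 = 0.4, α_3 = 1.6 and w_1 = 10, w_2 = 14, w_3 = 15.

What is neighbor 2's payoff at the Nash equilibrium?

∂u_i/∂c_i = α_i − 1, so neighbor i contributes w_i if α_i > 1, else 0.
α_i > 1 for i ∈ {1, 3}; NE contributions (10, 0, 15), G = 25.
u_2 = (14 − 0) + 0.4·25 = 24.

24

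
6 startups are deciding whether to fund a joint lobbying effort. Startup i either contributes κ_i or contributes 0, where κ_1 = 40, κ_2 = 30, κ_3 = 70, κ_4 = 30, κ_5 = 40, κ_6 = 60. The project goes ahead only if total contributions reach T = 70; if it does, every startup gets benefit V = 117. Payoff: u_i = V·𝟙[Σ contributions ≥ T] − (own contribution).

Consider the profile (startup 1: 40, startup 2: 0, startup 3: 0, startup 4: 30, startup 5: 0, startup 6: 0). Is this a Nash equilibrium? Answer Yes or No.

Yes

Total = 70 ≥ 70: provided.
Startup 1 (pledges 40, payoff 77): dropping to 0 → total 30, payoff 0. No gain.
Startup 2 (pledges 0, payoff 117): pledging 30 → total 100, payoff 87. No gain.
Startup 3 (pledges 0, payoff 117): pledging 70 → total 140, payoff 47. No gain.
Startup 4 (pledges 30, payoff 87): dropping to 0 → total 40, payoff 0. No gain.
Startup 5 (pledges 0, payoff 117): pledging 40 → total 110, payoff 77. No gain.
Startup 6 (pledges 0, payoff 117): pledging 60 → total 130, payoff 57. No gain.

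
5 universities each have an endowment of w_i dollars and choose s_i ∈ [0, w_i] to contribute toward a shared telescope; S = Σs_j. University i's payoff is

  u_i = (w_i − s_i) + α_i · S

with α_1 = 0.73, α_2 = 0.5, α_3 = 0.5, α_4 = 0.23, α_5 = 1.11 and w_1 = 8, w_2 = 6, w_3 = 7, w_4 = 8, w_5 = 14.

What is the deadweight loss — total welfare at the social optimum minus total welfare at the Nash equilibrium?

∂u_i/∂s_i = α_i − 1, so university i contributes w_i if α_i > 1, else 0.
α_i > 1 for i ∈ {5}; NE contributions (0, 0, 0, 0, 14), S = 14.
W^NE = Σw_i − S^NE + (Σα_i)·S^NE = 43 + 2.07·14 = 71.98.
Planner: ∂(Σu_j)/∂s_i = Σα_j − 1 = 2.07 > 0, so everyone contributes w_i; S^SO = 43, W^SO = 43 + 2.07·43 = 132.01.
Deadweight loss = 60.03.

60.03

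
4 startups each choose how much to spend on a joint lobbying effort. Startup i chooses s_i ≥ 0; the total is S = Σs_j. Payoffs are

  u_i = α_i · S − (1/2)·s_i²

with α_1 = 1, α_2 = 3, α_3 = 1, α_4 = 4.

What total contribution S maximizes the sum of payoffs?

Planner FOC: ∂(Σu_j)/∂s_i = (Σα_j) − s_i = 0, so s_i^SO = Σα_j = 9 for every i; S^SO = 36.

36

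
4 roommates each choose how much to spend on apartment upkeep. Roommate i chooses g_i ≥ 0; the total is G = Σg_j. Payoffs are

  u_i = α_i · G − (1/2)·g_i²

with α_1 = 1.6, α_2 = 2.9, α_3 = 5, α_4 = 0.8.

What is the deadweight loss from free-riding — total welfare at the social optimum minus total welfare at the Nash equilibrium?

124.395

Roommate i's FOC: ∂u_i/∂g_i = α_i − g_i = 0, so g_i* = α_i.
NE contributions = (1.6, 2.9, 5, 0.8); G = 10.3.
W^NE = (Σα)·G − ½Σα_i² = 10.3² − ½·36.61 = 87.785.
Planner sets g_i = Σα_j = 10.3 for every i, so G^SO = 4·10.3 = 41.2.
W^SO = (Σα)·G^SO − ½·4·(Σα)² = (4/2)·10.3² = 212.18.
Deadweight loss = W^SO − W^NE = 124.395.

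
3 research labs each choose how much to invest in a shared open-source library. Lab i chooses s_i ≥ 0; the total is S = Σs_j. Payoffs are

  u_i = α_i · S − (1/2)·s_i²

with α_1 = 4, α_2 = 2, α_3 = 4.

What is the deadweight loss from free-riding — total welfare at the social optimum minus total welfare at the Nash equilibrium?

Lab i's FOC: ∂u_i/∂s_i = α_i − s_i = 0, so s_i* = α_i.
NE contributions = (4, 2, 4); S = 10.
W^NE = (Σα)·S − ½Σα_i² = 10² − ½·36 = 82.
Planner sets s_i = Σα_j = 10 for every i, so S^SO = 3·10 = 30.
W^SO = (Σα)·S^SO − ½·3·(Σα)² = (3/2)·10² = 150.
Deadweight loss = W^SO − W^NE = 68.

68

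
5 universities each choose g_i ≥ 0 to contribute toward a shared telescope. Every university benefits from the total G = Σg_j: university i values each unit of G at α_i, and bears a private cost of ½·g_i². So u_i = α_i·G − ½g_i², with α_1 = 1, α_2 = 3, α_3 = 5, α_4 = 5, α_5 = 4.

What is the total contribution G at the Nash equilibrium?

18

University i's FOC: ∂u_i/∂g_i = α_i − g_i = 0, so g_i* = α_i.
NE contributions = (1, 3, 5, 5, 4); G = 18.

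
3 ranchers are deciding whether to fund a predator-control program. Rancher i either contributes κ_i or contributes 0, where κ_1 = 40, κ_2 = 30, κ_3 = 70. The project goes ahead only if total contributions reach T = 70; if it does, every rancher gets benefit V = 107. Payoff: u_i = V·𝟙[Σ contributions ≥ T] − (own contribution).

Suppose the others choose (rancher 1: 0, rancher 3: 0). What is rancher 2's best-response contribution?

Others' total = 0. Even contributing 30 gives 30 < 70: no benefit either way.
Best response: 0.

0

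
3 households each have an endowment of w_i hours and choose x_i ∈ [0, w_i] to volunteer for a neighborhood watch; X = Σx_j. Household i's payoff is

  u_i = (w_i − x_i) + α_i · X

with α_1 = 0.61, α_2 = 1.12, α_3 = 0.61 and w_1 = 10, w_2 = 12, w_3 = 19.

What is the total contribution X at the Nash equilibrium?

12

∂u_i/∂x_i = α_i − 1, so household i contributes w_i if α_i > 1, else 0.
α_i > 1 for i ∈ {2}; NE contributions (0, 12, 0), X = 12.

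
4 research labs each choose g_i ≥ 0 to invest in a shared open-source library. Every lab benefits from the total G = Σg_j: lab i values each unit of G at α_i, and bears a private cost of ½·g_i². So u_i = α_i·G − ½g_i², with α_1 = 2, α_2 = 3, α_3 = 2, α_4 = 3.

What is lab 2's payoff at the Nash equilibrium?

25.5

Lab i's FOC: ∂u_i/∂g_i = α_i − g_i = 0, so g_i* = α_i.
NE contributions = (2, 3, 2, 3); G = 10.
u_2 = α_2·G − ½·(g_2)² = 3·10 − ½·3² = 25.5.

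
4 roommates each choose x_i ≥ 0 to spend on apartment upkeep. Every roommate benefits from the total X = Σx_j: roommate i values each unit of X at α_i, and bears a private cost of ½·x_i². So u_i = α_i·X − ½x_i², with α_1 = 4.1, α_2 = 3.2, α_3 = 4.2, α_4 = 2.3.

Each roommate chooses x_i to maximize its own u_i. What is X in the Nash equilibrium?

13.8

Roommate i's FOC: ∂u_i/∂x_i = α_i − x_i = 0, so x_i* = α_i.
NE contributions = (4.1, 3.2, 4.2, 2.3); X = 13.8.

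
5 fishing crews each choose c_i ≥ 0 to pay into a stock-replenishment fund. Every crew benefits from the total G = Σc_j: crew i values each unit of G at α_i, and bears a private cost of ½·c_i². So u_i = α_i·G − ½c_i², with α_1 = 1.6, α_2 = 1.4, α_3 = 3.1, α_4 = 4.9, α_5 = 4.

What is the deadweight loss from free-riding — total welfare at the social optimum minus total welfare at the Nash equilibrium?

364.57

Crew i's FOC: ∂u_i/∂c_i = α_i − c_i = 0, so c_i* = α_i.
NE contributions = (1.6, 1.4, 3.1, 4.9, 4); G = 15.
W^NE = (Σα)·G − ½Σα_i² = 15² − ½·54.14 = 197.93.
Planner sets c_i = Σα_j = 15 for every i, so G^SO = 5·15 = 75.
W^SO = (Σα)·G^SO − ½·5·(Σα)² = (5/2)·15² = 562.5.
Deadweight loss = W^SO − W^NE = 364.57.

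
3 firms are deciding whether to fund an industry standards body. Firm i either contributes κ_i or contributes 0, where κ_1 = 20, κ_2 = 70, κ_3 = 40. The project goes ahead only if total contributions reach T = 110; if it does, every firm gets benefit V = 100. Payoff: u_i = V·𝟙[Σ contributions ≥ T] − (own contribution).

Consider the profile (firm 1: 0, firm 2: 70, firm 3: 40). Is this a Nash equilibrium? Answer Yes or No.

Yes

Total = 110 ≥ 110: provided.
Firm 1 (pledges 0, payoff 100): pledging 20 → total 130, payoff 80. No gain.
Firm 2 (pledges 70, payoff 30): dropping to 0 → total 40, payoff 0. No gain.
Firm 3 (pledges 40, payoff 60): dropping to 0 → total 70, payoff 0. No gain.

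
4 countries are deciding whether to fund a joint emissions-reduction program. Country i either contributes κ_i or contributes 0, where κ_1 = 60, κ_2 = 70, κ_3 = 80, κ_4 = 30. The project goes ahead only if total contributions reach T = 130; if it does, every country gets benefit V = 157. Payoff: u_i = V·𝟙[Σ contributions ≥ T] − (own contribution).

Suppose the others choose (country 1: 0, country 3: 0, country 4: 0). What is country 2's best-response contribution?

0

Others' total = 0. Even contributing 70 gives 70 < 130: no benefit either way.
Best response: 0.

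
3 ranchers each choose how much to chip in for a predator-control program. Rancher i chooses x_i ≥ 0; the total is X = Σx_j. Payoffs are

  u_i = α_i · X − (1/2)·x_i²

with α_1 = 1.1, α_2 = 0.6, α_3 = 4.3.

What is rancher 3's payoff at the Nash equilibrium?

Rancher i's FOC: ∂u_i/∂x_i = α_i − x_i = 0, so x_i* = α_i.
NE contributions = (1.1, 0.6, 4.3); X = 6.
u_3 = α_3·X − ½·(x_3)² = 4.3·6 − ½·4.3² = 16.555.

16.555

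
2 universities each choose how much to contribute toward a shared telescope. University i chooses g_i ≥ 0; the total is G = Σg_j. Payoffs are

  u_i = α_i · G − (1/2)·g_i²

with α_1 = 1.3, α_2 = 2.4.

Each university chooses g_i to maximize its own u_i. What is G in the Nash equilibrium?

University i's FOC: ∂u_i/∂g_i = α_i − g_i = 0, so g_i* = α_i.
NE contributions = (1.3, 2.4); G = 3.7.

3.7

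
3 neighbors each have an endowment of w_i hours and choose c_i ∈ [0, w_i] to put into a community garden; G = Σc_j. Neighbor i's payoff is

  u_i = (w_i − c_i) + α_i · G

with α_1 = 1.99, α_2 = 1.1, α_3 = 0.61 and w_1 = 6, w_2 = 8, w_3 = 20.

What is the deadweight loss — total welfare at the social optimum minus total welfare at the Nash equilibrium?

54

∂u_i/∂c_i = α_i − 1, so neighbor i contributes w_i if α_i > 1, else 0.
α_i > 1 for i ∈ {1, 2}; NE contributions (6, 8, 0), G = 14.
W^NE = Σw_i − G^NE + (Σα_i)·G^NE = 34 + 2.7·14 = 71.8.
Planner: ∂(Σu_j)/∂c_i = Σα_j − 1 = 2.7 > 0, so everyone contributes w_i; G^SO = 34, W^SO = 34 + 2.7·34 = 125.8.
Deadweight loss = 54.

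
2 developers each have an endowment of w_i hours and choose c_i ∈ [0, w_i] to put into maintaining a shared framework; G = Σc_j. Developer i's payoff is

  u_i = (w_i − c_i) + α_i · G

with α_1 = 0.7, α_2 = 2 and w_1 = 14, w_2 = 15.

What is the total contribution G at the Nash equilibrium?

∂u_i/∂c_i = α_i − 1, so developer i contributes w_i if α_i > 1, else 0.
α_i > 1 for i ∈ {2}; NE contributions (0, 15), G = 15.

15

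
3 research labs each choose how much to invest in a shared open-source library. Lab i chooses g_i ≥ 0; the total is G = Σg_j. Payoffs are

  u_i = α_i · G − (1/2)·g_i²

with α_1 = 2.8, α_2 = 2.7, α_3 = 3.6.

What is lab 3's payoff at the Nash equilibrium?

Lab i's FOC: ∂u_i/∂g_i = α_i − g_i = 0, so g_i* = α_i.
NE contributions = (2.8, 2.7, 3.6); G = 9.1.
u_3 = α_3·G − ½·(g_3)² = 3.6·9.1 − ½·3.6² = 26.28.

26.28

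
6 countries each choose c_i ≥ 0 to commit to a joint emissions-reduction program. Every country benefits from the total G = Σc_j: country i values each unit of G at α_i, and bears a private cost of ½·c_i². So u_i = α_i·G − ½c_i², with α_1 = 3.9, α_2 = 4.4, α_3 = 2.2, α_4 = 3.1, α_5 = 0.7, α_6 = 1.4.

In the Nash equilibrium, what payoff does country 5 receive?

Country i's FOC: ∂u_i/∂c_i = α_i − c_i = 0, so c_i* = α_i.
NE contributions = (3.9, 4.4, 2.2, 3.1, 0.7, 1.4); G = 15.7.
u_5 = α_5·G − ½·(c_5)² = 0.7·15.7 − ½·0.7² = 10.745.

10.745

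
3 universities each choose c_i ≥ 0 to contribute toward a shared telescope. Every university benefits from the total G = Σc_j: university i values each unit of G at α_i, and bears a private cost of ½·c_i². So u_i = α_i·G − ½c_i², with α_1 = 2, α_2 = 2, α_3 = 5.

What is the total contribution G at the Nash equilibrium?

University i's FOC: ∂u_i/∂c_i = α_i − c_i = 0, so c_i* = α_i.
NE contributions = (2, 2, 5); G = 9.

9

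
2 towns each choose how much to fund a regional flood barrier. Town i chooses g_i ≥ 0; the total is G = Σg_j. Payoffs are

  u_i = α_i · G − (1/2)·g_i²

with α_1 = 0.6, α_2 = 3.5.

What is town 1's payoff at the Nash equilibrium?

Town i's FOC: ∂u_i/∂g_i = α_i − g_i = 0, so g_i* = α_i.
NE contributions = (0.6, 3.5); G = 4.1.
u_1 = α_1·G − ½·(g_1)² = 0.6·4.1 − ½·0.6² = 2.28.

2.28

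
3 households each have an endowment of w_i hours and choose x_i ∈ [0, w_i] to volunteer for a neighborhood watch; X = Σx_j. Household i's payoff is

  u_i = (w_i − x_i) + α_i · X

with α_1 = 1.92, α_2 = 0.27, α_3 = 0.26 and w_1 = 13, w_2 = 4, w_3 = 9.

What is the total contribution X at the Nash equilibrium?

∂u_i/∂x_i = α_i − 1, so household i contributes w_i if α_i > 1, else 0.
α_i > 1 for i ∈ {1}; NE contributions (13, 0, 0), X = 13.

13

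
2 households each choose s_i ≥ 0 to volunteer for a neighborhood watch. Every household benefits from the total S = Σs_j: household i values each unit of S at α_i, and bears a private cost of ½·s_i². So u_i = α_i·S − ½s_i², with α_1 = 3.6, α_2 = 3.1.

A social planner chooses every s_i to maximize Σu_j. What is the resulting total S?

Planner FOC: ∂(Σu_j)/∂s_i = (Σα_j) − s_i = 0, so s_i^SO = Σα_j = 6.7 for every i; S^SO = 13.4.

13.4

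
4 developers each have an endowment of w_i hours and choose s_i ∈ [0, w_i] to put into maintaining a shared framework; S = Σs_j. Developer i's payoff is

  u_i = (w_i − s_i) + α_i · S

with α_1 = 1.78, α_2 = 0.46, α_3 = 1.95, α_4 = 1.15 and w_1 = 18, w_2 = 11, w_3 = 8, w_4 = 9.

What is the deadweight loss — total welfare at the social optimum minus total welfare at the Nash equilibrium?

∂u_i/∂s_i = α_i − 1, so developer i contributes w_i if α_i > 1, else 0.
α_i > 1 for i ∈ {1, 3, 4}; NE contributions (18, 0, 8, 9), S = 35.
W^NE = Σw_i − S^NE + (Σα_i)·S^NE = 46 + 4.34·35 = 197.9.
Planner: ∂(Σu_j)/∂s_i = Σα_j − 1 = 4.34 > 0, so everyone contributes w_i; S^SO = 46, W^SO = 46 + 4.34·46 = 245.64.
Deadweight loss = 47.74.

47.74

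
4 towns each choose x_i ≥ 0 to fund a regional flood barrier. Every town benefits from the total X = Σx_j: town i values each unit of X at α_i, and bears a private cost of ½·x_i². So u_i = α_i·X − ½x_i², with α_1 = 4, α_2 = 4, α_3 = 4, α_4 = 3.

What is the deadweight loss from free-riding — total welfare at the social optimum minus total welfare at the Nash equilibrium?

253.5

Town i's FOC: ∂u_i/∂x_i = α_i − x_i = 0, so x_i* = α_i.
NE contributions = (4, 4, 4, 3); X = 15.
W^NE = (Σα)·X − ½Σα_i² = 15² − ½·57 = 196.5.
Planner sets x_i = Σα_j = 15 for every i, so X^SO = 4·15 = 60.
W^SO = (Σα)·X^SO − ½·4·(Σα)² = (4/2)·15² = 450.
Deadweight loss = W^SO − W^NE = 253.5.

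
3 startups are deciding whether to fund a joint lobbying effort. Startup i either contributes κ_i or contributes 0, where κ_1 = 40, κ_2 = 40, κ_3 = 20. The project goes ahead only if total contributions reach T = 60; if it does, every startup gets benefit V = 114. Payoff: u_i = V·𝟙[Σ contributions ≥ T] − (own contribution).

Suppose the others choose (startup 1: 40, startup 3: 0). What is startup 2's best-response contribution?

40

Others' total = 40. Contributing 40 brings total to 80 ≥ 60: gain V − κ_2 = 74.
Best response: 40.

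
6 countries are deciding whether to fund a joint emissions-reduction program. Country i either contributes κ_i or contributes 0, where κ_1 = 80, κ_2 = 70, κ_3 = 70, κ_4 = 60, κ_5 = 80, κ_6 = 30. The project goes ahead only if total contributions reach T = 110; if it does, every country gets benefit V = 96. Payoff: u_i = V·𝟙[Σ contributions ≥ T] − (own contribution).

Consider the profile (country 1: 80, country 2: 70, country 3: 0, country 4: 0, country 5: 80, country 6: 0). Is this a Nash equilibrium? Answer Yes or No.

No

Total = 230 ≥ 110: provided.
Country 1 (pledges 80, payoff 16): dropping to 0 → total 150, payoff 96. Profitable deviation.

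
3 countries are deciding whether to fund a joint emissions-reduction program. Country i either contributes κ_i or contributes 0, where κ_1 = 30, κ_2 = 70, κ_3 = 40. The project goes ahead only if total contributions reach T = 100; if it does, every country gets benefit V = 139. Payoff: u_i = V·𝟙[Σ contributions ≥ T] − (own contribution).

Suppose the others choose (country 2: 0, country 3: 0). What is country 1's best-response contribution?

Others' total = 0. Even contributing 30 gives 30 < 100: no benefit either way.
Best response: 0.

0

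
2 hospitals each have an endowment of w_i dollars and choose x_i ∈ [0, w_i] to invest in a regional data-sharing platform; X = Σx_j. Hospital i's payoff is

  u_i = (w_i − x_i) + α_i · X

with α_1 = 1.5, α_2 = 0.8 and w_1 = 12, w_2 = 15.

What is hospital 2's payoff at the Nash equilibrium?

24.6

∂u_i/∂x_i = α_i − 1, so hospital i contributes w_i if α_i > 1, else 0.
α_i > 1 for i ∈ {1}; NE contributions (12, 0), X = 12.
u_2 = (15 − 0) + 0.8·12 = 24.6.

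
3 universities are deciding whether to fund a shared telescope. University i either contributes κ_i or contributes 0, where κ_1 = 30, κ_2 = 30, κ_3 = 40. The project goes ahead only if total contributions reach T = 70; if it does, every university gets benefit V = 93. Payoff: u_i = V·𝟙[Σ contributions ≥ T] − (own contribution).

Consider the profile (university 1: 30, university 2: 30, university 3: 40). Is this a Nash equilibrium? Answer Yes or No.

No

Total = 100 ≥ 70: provided.
University 1 (pledges 30, payoff 63): dropping to 0 → total 70, payoff 93. Profitable deviation.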